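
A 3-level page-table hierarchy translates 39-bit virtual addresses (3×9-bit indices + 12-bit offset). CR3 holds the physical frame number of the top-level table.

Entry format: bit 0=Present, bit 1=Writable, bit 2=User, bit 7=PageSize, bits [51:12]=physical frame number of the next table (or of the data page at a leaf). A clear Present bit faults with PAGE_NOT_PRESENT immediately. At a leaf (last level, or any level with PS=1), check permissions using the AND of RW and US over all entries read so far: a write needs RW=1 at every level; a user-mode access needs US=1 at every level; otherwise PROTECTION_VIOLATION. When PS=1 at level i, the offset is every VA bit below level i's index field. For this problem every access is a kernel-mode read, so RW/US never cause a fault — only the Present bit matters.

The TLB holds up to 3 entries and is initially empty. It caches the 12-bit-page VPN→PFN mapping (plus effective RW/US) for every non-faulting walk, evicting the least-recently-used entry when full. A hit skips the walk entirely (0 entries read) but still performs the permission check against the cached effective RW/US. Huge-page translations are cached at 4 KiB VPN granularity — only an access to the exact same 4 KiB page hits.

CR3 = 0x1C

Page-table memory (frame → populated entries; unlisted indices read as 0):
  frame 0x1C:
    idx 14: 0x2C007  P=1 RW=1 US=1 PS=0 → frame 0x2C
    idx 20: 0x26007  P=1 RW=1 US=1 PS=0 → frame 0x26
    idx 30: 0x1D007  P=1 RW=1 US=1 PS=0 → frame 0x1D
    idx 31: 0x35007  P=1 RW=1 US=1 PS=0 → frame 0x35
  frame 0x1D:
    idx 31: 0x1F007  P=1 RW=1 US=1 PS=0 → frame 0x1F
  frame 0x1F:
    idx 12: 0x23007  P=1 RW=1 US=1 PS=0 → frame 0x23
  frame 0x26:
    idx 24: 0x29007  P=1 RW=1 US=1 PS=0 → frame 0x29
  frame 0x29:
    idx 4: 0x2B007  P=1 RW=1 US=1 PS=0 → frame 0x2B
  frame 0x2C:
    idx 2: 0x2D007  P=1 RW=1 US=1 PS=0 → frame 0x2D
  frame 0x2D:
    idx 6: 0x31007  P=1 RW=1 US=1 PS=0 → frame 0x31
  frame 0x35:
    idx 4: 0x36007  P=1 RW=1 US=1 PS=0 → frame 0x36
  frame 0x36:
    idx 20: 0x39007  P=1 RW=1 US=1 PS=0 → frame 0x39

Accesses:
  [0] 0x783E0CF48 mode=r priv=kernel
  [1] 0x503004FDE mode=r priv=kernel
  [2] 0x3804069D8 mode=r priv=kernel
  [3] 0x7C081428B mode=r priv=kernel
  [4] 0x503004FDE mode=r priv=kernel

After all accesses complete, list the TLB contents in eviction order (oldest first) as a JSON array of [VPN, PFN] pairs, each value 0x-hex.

Per-access translation:
#0 VA=0x783E0CF48 (r,kernel):
  L0 @0x1C[30] → 0x1D007  P=1,RW=1,US=1,PS=0
  L1 @0x1D[31] → 0x1F007  P=1,RW=1,US=1,PS=0
  L2 @0x1F[12] → 0x23007  P=1,RW=1,US=1,PS=0
  ✓ 0x23F48  — 3 lookups
#1 VA=0x503004FDE (r,kernel):
  L0 @0x1C[20] → 0x26007  P=1,RW=1,US=1,PS=0
  L1 @0x26[24] → 0x29007  P=1,RW=1,US=1,PS=0
  L2 @0x29[4] → 0x2B007  P=1,RW=1,US=1,PS=0
  ✓ 0x2BFDE  — 3 lookups
#2 VA=0x3804069D8 (r,kernel):
  L0 @0x1C[14] → 0x2C007  P=1,RW=1,US=1,PS=0
  L1 @0x2C[2] → 0x2D007  P=1,RW=1,US=1,PS=0
  L2 @0x2D[6] → 0x31007  P=1,RW=1,US=1,PS=0
  ✓ 0x319D8  — 3 lookups
#3 VA=0x7C081428B (r,kernel):
  L0 @0x1C[31] → 0x35007  P=1,RW=1,US=1,PS=0
  L1 @0x35[4] → 0x36007  P=1,RW=1,US=1,PS=0
  L2 @0x36[20] → 0x39007  P=1,RW=1,US=1,PS=0
  ✓ 0x3928B  — 3 lookups
#4 VA=0x503004FDE (r,kernel):
  TLB hit vpn=0x503004 → PA=0x2BFDE

TLB: [["0x380406", "0x31"], ["0x7C0814", "0x39"], ["0x503004", "0x2B"]]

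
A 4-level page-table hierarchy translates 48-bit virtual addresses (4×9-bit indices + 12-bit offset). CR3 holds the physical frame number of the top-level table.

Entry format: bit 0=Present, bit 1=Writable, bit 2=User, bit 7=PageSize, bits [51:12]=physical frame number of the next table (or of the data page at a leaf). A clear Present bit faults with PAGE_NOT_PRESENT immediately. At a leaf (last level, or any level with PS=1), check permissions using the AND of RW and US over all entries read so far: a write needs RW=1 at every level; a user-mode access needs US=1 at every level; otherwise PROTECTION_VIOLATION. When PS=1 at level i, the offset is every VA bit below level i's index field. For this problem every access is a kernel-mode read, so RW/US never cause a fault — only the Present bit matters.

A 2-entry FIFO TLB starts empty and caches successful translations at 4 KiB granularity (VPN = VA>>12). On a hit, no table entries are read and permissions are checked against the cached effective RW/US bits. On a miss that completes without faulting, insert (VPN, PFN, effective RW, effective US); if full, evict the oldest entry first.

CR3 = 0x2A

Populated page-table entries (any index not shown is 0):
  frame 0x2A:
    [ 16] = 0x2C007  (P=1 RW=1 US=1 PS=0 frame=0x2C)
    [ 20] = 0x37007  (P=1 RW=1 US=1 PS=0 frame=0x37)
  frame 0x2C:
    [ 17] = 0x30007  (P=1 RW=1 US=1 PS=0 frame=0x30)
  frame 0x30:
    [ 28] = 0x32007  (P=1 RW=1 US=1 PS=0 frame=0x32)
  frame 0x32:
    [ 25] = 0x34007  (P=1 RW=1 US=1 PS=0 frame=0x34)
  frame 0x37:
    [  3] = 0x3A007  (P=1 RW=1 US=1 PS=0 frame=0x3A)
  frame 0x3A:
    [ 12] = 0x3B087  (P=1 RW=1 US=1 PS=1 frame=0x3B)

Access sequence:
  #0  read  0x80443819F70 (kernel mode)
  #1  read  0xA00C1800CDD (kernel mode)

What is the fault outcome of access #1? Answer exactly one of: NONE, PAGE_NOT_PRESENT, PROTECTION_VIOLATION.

Walk each access:
#0 VA=0x80443819F70 (r,kernel):
  L0 @0x2A[16] → 0x2C007  P=1,RW=1,US=1,PS=0
  L1 @0x2C[17] → 0x30007  P=1,RW=1,US=1,PS=0
  L2 @0x30[28] → 0x32007  P=1,RW=1,US=1,PS=0
  L3 @0x32[25] → 0x34007  P=1,RW=1,US=1,PS=0
  ✓ 0x34F70  — 4 lookups
#1 VA=0xA00C1800CDD (r,kernel):
  L0 @0x2A[20] → 0x37007  P=1,RW=1,US=1,PS=0
  L1 @0x37[3] → 0x3A007  P=1,RW=1,US=1,PS=0
  L2 @0x3A[12] → 0x3B087  P=1,RW=1,US=1,PS=1
  ✓ 0x3BCDD (huge @L2)  — 3 lookups

Access #1 fault: NONE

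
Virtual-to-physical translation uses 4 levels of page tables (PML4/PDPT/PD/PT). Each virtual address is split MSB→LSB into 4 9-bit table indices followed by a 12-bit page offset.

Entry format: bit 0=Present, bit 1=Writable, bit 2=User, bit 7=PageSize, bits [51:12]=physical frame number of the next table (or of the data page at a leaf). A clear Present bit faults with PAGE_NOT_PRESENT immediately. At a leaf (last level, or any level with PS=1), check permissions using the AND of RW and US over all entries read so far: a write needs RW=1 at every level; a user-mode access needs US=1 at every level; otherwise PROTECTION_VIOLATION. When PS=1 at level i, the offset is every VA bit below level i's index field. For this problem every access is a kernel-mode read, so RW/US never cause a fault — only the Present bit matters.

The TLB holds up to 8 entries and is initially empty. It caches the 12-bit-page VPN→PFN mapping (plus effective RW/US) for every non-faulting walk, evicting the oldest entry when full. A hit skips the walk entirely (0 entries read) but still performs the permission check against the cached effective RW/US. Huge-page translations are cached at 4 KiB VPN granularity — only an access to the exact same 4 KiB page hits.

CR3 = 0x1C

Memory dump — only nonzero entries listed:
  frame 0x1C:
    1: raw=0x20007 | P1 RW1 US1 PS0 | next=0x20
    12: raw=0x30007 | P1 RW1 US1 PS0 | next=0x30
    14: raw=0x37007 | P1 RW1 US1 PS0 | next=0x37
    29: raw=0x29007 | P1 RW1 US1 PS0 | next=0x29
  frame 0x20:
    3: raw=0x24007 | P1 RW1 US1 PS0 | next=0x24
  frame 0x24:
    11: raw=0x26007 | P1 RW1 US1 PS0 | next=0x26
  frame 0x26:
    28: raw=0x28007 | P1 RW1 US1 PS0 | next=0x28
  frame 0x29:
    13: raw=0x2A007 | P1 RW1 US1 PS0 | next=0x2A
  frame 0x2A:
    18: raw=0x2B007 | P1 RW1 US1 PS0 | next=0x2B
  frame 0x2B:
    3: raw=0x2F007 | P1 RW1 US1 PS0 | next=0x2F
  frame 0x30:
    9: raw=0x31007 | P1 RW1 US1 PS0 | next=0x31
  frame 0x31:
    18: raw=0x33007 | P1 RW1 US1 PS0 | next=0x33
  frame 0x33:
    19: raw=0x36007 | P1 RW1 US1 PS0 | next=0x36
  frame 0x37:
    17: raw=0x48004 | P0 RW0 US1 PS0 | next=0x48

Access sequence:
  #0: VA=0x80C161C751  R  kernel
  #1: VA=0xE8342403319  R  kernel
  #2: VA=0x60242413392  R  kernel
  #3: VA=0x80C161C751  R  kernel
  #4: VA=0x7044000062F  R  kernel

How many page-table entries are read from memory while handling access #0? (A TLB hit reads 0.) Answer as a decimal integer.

Trace:
#0 VA=0x80C161C751 (r,kernel):
  L0 @0x1C[1] → 0x20007  P=1,RW=1,US=1,PS=0
  L1 @0x20[3] → 0x24007  P=1,RW=1,US=1,PS=0
  L2 @0x24[11] → 0x26007  P=1,RW=1,US=1,PS=0
  L3 @0x26[28] → 0x28007  P=1,RW=1,US=1,PS=0
  → PA=0x28751  (4 entries read)
#1 VA=0xE8342403319 (r,kernel):
  L0 @0x1C[29] → 0x29007  P=1,RW=1,US=1,PS=0
  L1 @0x29[13] → 0x2A007  P=1,RW=1,US=1,PS=0
  L2 @0x2A[18] → 0x2B007  P=1,RW=1,US=1,PS=0
  L3 @0x2B[3] → 0x2F007  P=1,RW=1,US=1,PS=0
  → PA=0x2F319  (4 entries read)
#2 VA=0x60242413392 (r,kernel):
  L0 @0x1C[12] → 0x30007  P=1,RW=1,US=1,PS=0
  L1 @0x30[9] → 0x31007  P=1,RW=1,US=1,PS=0
  L2 @0x31[18] → 0x33007  P=1,RW=1,US=1,PS=0
  L3 @0x33[19] → 0x36007  P=1,RW=1,US=1,PS=0
  → PA=0x36392  (4 entries read)
#3 VA=0x80C161C751 (r,kernel):
  TLB hit vpn=0x80C161C → PA=0x28751
#4 VA=0x7044000062F (r,kernel):
  L0 @0x1C[14] → 0x37007  P=1,RW=1,US=1,PS=0
  L1 @0x37[17] → 0x48004  P=0,RW=0,US=1,PS=0
  ⇒ fault: PAGE_NOT_PRESENT  — 2 lookups

Entries read for #0: 4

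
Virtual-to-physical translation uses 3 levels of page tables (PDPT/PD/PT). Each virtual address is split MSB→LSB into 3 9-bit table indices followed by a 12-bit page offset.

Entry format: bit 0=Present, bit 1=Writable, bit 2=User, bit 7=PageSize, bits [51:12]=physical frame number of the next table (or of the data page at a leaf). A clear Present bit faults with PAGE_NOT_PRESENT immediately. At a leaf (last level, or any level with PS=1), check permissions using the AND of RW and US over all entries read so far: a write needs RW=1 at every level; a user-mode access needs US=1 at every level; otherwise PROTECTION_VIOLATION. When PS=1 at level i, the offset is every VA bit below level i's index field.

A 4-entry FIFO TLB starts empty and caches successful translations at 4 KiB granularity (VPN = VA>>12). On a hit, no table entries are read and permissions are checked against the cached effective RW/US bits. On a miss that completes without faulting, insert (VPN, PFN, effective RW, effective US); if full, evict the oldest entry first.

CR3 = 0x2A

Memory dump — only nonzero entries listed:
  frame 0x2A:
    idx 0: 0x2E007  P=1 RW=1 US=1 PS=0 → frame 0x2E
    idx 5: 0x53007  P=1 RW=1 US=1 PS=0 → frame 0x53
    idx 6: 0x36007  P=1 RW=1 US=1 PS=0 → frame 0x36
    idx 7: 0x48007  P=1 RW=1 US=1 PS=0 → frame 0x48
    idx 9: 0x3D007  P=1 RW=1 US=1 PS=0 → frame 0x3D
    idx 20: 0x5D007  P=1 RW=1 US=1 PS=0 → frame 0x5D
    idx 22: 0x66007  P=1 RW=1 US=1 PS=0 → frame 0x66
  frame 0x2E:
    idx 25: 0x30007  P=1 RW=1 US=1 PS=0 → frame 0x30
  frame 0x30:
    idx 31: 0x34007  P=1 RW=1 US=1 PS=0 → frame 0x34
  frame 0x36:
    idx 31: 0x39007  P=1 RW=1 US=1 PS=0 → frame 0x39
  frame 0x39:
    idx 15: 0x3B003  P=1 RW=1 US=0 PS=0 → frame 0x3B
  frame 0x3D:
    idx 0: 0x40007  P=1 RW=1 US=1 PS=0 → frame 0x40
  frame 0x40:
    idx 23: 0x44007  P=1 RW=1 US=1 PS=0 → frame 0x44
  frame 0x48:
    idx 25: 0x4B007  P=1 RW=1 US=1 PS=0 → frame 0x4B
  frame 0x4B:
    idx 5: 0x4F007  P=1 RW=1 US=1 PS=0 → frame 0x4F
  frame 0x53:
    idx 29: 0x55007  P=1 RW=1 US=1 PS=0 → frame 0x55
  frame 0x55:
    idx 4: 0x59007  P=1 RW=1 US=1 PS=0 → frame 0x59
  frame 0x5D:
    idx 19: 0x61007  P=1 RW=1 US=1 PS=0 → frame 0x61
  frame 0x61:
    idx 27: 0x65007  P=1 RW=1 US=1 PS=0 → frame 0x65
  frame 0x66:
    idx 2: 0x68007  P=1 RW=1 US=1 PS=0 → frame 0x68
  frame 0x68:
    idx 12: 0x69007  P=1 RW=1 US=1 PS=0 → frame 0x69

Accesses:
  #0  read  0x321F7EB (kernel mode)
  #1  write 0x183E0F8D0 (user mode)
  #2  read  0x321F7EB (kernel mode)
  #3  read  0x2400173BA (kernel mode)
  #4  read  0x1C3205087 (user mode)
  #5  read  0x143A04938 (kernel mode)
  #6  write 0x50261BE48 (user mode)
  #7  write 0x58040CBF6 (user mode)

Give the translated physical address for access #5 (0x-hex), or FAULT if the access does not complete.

Per-access translation:
#0 VA=0x321F7EB (r,kernel):
  L0 @0x2A[0] → 0x2E007  P=1,RW=1,US=1,PS=0
  L1 @0x2E[25] → 0x30007  P=1,RW=1,US=1,PS=0
  L2 @0x30[31] → 0x34007  P=1,RW=1,US=1,PS=0
  ✓ 0x347EB  — 3 lookups
#1 VA=0x183E0F8D0 (w,user):
  L0 @0x2A[6] → 0x36007  P=1,RW=1,US=1,PS=0
  L1 @0x36[31] → 0x39007  P=1,RW=1,US=1,PS=0
  L2 @0x39[15] → 0x3B003  P=1,RW=1,US=0,PS=0
  ✗ PROTECTION_VIOLATION  [3 reads]
#2 VA=0x321F7EB (r,kernel):
  TLB hit vpn=0x321F → PA=0x347EB
#3 VA=0x2400173BA (r,kernel):
  L0 @0x2A[9] → 0x3D007  P=1,RW=1,US=1,PS=0
  L1 @0x3D[0] → 0x40007  P=1,RW=1,US=1,PS=0
  L2 @0x40[23] → 0x44007  P=1,RW=1,US=1,PS=0
  ✓ 0x443BA  — 3 lookups
#4 VA=0x1C3205087 (r,user):
  L0 @0x2A[7] → 0x48007  P=1,RW=1,US=1,PS=0
  L1 @0x48[25] → 0x4B007  P=1,RW=1,US=1,PS=0
  L2 @0x4B[5] → 0x4F007  P=1,RW=1,US=1,PS=0
  ✓ 0x4F087  — 3 lookups
#5 VA=0x143A04938 (r,kernel):
  L0 @0x2A[5] → 0x53007  P=1,RW=1,US=1,PS=0
  L1 @0x53[29] → 0x55007  P=1,RW=1,US=1,PS=0
  L2 @0x55[4] → 0x59007  P=1,RW=1,US=1,PS=0
  ✓ 0x59938  — 3 lookups
#6 VA=0x50261BE48 (w,user):
  L0 @0x2A[20] → 0x5D007  P=1,RW=1,US=1,PS=0
  L1 @0x5D[19] → 0x61007  P=1,RW=1,US=1,PS=0
  L2 @0x61[27] → 0x65007  P=1,RW=1,US=1,PS=0
  ✓ 0x65E48  — 3 lookups
#7 VA=0x58040CBF6 (w,user):
  L0 @0x2A[22] → 0x66007  P=1,RW=1,US=1,PS=0
  L1 @0x66[2] → 0x68007  P=1,RW=1,US=1,PS=0
  L2 @0x68[12] → 0x69007  P=1,RW=1,US=1,PS=0
  ✓ 0x69BF6  — 3 lookups

Access #5 PA: 0x59938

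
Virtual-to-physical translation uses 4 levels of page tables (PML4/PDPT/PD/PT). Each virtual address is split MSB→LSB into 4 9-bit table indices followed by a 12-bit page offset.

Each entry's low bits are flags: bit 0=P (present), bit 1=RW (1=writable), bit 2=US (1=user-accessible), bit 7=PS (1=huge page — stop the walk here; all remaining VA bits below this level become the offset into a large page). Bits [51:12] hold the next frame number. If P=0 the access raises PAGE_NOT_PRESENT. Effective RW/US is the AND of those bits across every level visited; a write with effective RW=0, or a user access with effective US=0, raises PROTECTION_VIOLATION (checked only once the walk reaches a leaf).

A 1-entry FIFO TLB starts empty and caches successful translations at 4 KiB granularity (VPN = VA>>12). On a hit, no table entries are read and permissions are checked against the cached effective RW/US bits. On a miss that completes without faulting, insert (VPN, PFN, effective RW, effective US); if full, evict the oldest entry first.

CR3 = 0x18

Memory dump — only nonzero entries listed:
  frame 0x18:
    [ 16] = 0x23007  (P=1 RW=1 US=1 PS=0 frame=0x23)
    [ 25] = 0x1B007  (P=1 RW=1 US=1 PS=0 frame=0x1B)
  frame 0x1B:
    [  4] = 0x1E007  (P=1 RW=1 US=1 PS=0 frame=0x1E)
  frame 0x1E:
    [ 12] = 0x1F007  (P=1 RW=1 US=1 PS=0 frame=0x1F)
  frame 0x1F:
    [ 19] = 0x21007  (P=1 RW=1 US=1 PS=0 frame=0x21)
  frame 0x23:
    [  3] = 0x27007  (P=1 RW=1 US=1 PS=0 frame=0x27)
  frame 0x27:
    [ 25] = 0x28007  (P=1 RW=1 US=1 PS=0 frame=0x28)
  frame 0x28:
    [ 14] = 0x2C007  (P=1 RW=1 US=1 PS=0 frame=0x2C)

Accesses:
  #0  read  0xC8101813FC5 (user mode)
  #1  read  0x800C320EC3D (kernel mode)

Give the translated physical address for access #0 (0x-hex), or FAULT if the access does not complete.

Trace:
#0 VA=0xC8101813FC5 (r,user):
  L0 @0x18[25] → 0x1B007  P=1,RW=1,US=1,PS=0
  L1 @0x1B[4] → 0x1E007  P=1,RW=1,US=1,PS=0
  L2 @0x1E[12] → 0x1F007  P=1,RW=1,US=1,PS=0
  L3 @0x1F[19] → 0x21007  P=1,RW=1,US=1,PS=0
  ✓ 0x21FC5  — 4 lookups
#1 VA=0x800C320EC3D (r,kernel):
  L0 @0x18[16] → 0x23007  P=1,RW=1,US=1,PS=0
  L1 @0x23[3] → 0x27007  P=1,RW=1,US=1,PS=0
  L2 @0x27[25] → 0x28007  P=1,RW=1,US=1,PS=0
  L3 @0x28[14] → 0x2C007  P=1,RW=1,US=1,PS=0
  ✓ 0x2CC3D  — 4 lookups

Access #0 PA: 0x21FC5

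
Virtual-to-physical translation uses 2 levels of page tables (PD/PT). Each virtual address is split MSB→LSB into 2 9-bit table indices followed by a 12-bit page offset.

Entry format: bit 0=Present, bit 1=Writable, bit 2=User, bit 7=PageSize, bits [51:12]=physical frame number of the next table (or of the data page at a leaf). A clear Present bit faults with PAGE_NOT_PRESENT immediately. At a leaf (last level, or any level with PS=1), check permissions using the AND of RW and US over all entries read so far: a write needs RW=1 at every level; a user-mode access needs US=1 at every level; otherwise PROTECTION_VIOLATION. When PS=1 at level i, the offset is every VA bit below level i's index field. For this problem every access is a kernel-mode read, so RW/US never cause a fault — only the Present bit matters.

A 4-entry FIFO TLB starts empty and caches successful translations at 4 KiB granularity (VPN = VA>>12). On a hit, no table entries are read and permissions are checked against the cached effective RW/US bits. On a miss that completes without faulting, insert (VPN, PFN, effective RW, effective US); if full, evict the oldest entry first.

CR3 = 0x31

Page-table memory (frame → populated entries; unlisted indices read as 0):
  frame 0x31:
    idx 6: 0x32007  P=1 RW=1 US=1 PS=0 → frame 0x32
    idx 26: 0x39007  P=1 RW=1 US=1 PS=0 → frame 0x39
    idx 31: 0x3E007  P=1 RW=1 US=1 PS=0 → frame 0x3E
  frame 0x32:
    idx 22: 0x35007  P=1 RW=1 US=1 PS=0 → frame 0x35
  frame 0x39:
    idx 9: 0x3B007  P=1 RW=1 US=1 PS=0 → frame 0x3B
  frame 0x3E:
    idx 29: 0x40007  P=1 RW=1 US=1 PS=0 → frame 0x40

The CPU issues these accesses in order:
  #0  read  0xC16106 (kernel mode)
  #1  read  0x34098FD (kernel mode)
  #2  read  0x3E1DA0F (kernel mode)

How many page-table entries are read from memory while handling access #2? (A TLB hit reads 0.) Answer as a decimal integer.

Trace:
#0 VA=0xC16106 (r,kernel):
  lvl0: tbl 0x31, slot 6 ⇒ 0x32007 (P1/RW1/US1/PS0)
  lvl1: tbl 0x32, slot 22 ⇒ 0x35007 (P1/RW1/US1/PS0)
  ⇒ phys 0x35106  [2 reads]
#1 VA=0x34098FD (r,kernel):
  lvl0: tbl 0x31, slot 26 ⇒ 0x39007 (P1/RW1/US1/PS0)
  lvl1: tbl 0x39, slot 9 ⇒ 0x3B007 (P1/RW1/US1/PS0)
  ⇒ phys 0x3B8FD  [2 reads]
#2 VA=0x3E1DA0F (r,kernel):
  lvl0: tbl 0x31, slot 31 ⇒ 0x3E007 (P1/RW1/US1/PS0)
  lvl1: tbl 0x3E, slot 29 ⇒ 0x40007 (P1/RW1/US1/PS0)
  ⇒ phys 0x40A0F  [2 reads]

Entries read for #2: 2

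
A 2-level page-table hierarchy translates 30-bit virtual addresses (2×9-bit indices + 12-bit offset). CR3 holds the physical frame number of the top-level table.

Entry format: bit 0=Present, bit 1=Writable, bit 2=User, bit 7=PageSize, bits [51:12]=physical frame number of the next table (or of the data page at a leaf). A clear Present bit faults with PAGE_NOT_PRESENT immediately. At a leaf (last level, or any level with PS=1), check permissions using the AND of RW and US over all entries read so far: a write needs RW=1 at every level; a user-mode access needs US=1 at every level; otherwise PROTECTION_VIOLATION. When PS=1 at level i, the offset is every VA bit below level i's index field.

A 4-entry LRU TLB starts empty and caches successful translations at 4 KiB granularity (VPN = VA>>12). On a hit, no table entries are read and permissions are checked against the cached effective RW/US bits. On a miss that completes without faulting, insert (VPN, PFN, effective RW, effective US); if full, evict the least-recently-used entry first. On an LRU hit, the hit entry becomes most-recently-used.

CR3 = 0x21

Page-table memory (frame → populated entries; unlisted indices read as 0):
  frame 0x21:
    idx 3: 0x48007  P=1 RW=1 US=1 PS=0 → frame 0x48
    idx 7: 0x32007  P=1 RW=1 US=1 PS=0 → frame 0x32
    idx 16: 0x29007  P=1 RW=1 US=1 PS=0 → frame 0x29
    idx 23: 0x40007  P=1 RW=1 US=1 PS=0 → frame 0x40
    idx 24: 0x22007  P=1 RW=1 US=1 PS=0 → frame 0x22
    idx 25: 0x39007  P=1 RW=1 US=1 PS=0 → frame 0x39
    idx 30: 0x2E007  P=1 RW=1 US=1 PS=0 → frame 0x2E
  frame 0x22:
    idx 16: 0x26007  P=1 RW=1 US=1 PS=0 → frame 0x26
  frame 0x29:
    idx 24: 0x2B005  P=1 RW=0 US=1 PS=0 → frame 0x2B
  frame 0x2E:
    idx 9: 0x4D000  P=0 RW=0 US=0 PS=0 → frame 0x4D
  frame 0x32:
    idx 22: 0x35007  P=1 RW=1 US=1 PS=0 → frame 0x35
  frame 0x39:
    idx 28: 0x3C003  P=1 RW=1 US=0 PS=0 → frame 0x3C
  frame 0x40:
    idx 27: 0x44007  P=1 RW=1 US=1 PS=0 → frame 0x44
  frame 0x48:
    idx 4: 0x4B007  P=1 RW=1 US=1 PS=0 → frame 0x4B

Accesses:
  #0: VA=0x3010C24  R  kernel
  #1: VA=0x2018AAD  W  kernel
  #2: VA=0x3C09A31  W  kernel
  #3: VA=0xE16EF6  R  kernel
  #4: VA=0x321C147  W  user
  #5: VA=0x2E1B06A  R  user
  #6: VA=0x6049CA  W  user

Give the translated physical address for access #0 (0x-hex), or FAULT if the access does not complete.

Trace:
#0 VA=0x3010C24 (r,kernel):
  [0] read 0x21 idx=24: raw=0x22007 flags P=1 W=1 U=1 S=0
  [1] read 0x22 idx=16: raw=0x26007 flags P=1 W=1 U=1 S=0
  → PA=0x26C24  (2 entries read)
#1 VA=0x2018AAD (w,kernel):
  [0] read 0x21 idx=16: raw=0x29007 flags P=1 W=1 U=1 S=0
  [1] read 0x29 idx=24: raw=0x2B005 flags P=1 W=0 U=1 S=0
  ⇒ fault: PROTECTION_VIOLATION  — 2 lookups
#2 VA=0x3C09A31 (w,kernel):
  [0] read 0x21 idx=30: raw=0x2E007 flags P=1 W=1 U=1 S=0
  [1] read 0x2E idx=9: raw=0x4D000 flags P=0 W=0 U=0 S=0
  ⇒ fault: PAGE_NOT_PRESENT  — 2 lookups
#3 VA=0xE16EF6 (r,kernel):
  [0] read 0x21 idx=7: raw=0x32007 flags P=1 W=1 U=1 S=0
  [1] read 0x32 idx=22: raw=0x35007 flags P=1 W=1 U=1 S=0
  → PA=0x35EF6  (2 entries read)
#4 VA=0x321C147 (w,user):
  [0] read 0x21 idx=25: raw=0x39007 flags P=1 W=1 U=1 S=0
  [1] read 0x39 idx=28: raw=0x3C003 flags P=1 W=1 U=0 S=0
  ⇒ fault: PROTECTION_VIOLATION  — 2 lookups
#5 VA=0x2E1B06A (r,user):
  [0] read 0x21 idx=23: raw=0x40007 flags P=1 W=1 U=1 S=0
  [1] read 0x40 idx=27: raw=0x44007 flags P=1 W=1 U=1 S=0
  → PA=0x4406A  (2 entries read)
#6 VA=0x6049CA (w,user):
  [0] read 0x21 idx=3: raw=0x48007 flags P=1 W=1 U=1 S=0
  [1] read 0x48 idx=4: raw=0x4B007 flags P=1 W=1 U=1 S=0
  → PA=0x4B9CA  (2 entries read)

Access #0 PA: 0x26C24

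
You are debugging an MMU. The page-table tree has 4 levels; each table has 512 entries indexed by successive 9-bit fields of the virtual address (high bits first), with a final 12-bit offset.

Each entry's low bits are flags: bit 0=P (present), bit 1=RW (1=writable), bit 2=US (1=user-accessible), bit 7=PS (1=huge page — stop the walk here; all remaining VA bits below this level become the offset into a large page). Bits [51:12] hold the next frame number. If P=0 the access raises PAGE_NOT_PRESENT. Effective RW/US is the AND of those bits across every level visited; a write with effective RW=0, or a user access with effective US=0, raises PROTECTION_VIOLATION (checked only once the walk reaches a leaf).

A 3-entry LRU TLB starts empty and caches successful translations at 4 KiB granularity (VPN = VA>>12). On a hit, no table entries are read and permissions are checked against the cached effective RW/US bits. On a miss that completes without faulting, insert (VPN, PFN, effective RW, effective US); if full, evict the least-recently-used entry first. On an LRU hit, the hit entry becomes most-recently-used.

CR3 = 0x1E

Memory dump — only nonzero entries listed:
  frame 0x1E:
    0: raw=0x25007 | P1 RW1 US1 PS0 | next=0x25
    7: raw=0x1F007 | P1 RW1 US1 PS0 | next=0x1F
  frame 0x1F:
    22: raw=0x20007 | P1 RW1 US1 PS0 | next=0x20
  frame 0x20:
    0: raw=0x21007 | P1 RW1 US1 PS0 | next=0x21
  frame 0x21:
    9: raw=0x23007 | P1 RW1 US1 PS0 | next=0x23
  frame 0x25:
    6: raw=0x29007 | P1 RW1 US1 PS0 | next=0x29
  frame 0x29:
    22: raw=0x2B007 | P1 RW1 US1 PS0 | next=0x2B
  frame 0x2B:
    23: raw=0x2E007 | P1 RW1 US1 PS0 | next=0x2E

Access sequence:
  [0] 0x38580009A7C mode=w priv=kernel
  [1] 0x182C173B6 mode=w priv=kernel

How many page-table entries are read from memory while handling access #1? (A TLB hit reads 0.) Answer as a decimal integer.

Trace:
#0 VA=0x38580009A7C (w,kernel):
  L0 @0x1E[7] → 0x1F007  P=1,RW=1,US=1,PS=0
  L1 @0x1F[22] → 0x20007  P=1,RW=1,US=1,PS=0
  L2 @0x20[0] → 0x21007  P=1,RW=1,US=1,PS=0
  L3 @0x21[9] → 0x23007  P=1,RW=1,US=1,PS=0
  ⇒ phys 0x23A7C  [4 reads]
#1 VA=0x182C173B6 (w,kernel):
  L0 @0x1E[0] → 0x25007  P=1,RW=1,US=1,PS=0
  L1 @0x25[6] → 0x29007  P=1,RW=1,US=1,PS=0
  L2 @0x29[22] → 0x2B007  P=1,RW=1,US=1,PS=0
  L3 @0x2B[23] → 0x2E007  P=1,RW=1,US=1,PS=0
  ⇒ phys 0x2E3B6  [4 reads]

Entries read for #1: 4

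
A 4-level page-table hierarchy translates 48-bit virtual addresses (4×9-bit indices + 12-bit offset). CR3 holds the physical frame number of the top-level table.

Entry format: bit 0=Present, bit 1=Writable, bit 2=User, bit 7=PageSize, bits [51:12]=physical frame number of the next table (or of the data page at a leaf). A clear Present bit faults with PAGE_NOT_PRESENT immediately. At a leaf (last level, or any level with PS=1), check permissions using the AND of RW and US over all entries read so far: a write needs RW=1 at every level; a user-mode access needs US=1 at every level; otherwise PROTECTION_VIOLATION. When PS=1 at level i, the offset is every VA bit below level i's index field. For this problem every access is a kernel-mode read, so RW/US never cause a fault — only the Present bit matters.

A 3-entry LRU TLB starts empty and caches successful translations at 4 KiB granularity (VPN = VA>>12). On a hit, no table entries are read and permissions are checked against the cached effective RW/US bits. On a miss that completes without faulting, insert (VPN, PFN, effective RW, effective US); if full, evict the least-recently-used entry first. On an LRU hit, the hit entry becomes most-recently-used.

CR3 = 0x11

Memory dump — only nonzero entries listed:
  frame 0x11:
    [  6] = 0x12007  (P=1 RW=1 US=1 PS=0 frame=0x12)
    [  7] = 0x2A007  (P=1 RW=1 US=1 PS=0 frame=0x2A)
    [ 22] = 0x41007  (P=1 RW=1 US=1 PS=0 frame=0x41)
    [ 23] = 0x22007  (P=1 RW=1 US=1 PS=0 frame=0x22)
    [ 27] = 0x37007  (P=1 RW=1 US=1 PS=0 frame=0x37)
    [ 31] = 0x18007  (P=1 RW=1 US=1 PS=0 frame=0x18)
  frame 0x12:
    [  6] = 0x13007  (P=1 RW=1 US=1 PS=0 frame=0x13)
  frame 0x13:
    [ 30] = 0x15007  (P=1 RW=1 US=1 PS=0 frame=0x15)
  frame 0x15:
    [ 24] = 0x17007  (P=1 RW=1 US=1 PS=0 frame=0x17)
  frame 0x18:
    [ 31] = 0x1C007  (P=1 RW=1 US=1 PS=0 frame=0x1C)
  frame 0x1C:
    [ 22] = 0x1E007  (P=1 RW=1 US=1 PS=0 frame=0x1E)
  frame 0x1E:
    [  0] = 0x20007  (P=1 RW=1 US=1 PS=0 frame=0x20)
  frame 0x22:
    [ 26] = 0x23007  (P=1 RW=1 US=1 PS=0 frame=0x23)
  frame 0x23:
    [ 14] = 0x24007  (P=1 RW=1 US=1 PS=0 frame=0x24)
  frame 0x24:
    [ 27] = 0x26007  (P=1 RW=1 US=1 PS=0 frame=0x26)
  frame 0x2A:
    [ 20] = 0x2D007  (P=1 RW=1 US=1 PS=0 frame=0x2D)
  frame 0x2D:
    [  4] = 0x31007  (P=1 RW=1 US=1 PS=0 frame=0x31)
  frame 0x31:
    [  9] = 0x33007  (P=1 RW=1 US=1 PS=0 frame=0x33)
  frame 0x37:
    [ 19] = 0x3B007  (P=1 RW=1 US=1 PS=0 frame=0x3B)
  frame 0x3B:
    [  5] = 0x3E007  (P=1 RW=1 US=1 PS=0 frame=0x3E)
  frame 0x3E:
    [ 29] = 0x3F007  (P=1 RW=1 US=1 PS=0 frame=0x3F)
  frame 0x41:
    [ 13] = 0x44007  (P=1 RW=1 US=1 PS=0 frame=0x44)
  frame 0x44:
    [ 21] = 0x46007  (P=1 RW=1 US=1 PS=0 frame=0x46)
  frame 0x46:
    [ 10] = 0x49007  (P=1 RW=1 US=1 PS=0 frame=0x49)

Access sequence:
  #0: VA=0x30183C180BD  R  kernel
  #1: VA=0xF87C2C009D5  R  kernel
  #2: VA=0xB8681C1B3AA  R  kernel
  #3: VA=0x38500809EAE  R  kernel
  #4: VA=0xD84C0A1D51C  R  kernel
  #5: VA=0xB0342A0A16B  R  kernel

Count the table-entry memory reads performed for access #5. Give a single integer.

Walk each access:
#0 VA=0x30183C180BD (r,kernel):
  [0] read 0x11 idx=6: raw=0x12007 flags P=1 W=1 U=1 S=0
  [1] read 0x12 idx=6: raw=0x13007 flags P=1 W=1 U=1 S=0
  [2] read 0x13 idx=30: raw=0x15007 flags P=1 W=1 U=1 S=0
  [3] read 0x15 idx=24: raw=0x17007 flags P=1 W=1 U=1 S=0
  → PA=0x170BD  (4 entries read)
#1 VA=0xF87C2C009D5 (r,kernel):
  [0] read 0x11 idx=31: raw=0x18007 flags P=1 W=1 U=1 S=0
  [1] read 0x18 idx=31: raw=0x1C007 flags P=1 W=1 U=1 S=0
  [2] read 0x1C idx=22: raw=0x1E007 flags P=1 W=1 U=1 S=0
  [3] read 0x1E idx=0: raw=0x20007 flags P=1 W=1 U=1 S=0
  → PA=0x209D5  (4 entries read)
#2 VA=0xB8681C1B3AA (r,kernel):
  [0] read 0x11 idx=23: raw=0x22007 flags P=1 W=1 U=1 S=0
  [1] read 0x22 idx=26: raw=0x23007 flags P=1 W=1 U=1 S=0
  [2] read 0x23 idx=14: raw=0x24007 flags P=1 W=1 U=1 S=0
  [3] read 0x24 idx=27: raw=0x26007 flags P=1 W=1 U=1 S=0
  → PA=0x263AA  (4 entries read)
#3 VA=0x38500809EAE (r,kernel):
  [0] read 0x11 idx=7: raw=0x2A007 flags P=1 W=1 U=1 S=0
  [1] read 0x2A idx=20: raw=0x2D007 flags P=1 W=1 U=1 S=0
  [2] read 0x2D idx=4: raw=0x31007 flags P=1 W=1 U=1 S=0
  [3] read 0x31 idx=9: raw=0x33007 flags P=1 W=1 U=1 S=0
  → PA=0x33EAE  (4 entries read)
#4 VA=0xD84C0A1D51C (r,kernel):
  [0] read 0x11 idx=27: raw=0x37007 flags P=1 W=1 U=1 S=0
  [1] read 0x37 idx=19: raw=0x3B007 flags P=1 W=1 U=1 S=0
  [2] read 0x3B idx=5: raw=0x3E007 flags P=1 W=1 U=1 S=0
  [3] read 0x3E idx=29: raw=0x3F007 flags P=1 W=1 U=1 S=0
  → PA=0x3F51C  (4 entries read)
#5 VA=0xB0342A0A16B (r,kernel):
  [0] read 0x11 idx=22: raw=0x41007 flags P=1 W=1 U=1 S=0
  [1] read 0x41 idx=13: raw=0x44007 flags P=1 W=1 U=1 S=0
  [2] read 0x44 idx=21: raw=0x46007 flags P=1 W=1 U=1 S=0
  [3] read 0x46 idx=10: raw=0x49007 flags P=1 W=1 U=1 S=0
  → PA=0x4916B  (4 entries read)

Entries read for #5: 4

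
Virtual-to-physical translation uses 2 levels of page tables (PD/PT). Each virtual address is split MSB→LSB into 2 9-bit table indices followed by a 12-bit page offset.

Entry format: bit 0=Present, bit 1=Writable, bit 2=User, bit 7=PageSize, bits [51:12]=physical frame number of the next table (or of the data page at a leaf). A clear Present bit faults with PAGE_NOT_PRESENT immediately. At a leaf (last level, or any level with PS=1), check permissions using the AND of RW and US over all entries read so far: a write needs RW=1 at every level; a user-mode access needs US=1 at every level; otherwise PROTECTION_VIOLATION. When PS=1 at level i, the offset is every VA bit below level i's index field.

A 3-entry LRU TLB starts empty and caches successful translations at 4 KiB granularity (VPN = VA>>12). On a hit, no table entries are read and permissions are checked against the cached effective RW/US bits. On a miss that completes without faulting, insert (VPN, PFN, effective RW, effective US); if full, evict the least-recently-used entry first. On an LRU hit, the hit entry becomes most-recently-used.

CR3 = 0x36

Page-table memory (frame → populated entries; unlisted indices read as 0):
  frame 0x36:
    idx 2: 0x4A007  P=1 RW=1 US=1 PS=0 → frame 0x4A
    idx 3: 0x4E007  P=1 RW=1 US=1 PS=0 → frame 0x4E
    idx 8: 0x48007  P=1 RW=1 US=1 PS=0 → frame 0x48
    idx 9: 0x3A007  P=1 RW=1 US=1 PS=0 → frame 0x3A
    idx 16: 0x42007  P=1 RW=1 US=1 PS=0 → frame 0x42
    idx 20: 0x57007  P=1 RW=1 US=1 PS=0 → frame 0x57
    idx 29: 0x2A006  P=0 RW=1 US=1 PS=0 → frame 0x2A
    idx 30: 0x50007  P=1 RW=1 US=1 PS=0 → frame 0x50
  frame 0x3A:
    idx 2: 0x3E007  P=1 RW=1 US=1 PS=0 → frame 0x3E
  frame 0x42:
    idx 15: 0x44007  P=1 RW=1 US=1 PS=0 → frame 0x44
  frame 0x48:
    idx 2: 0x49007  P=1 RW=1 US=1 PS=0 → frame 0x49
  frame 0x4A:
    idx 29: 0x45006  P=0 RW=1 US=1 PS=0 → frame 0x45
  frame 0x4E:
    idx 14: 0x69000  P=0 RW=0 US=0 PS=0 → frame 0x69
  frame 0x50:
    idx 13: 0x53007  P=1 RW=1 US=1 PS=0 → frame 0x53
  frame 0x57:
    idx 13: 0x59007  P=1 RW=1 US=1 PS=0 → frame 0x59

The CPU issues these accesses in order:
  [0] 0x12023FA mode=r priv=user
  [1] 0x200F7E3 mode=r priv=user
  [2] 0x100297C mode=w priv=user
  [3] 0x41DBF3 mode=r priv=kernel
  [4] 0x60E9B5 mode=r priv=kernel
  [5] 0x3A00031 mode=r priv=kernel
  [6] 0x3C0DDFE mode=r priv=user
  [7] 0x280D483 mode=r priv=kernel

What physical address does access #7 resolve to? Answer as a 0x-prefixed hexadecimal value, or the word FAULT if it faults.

Trace:
#0 VA=0x12023FA (r,user):
  L0 @0x36[9] → 0x3A007  P=1,RW=1,US=1,PS=0
  L1 @0x3A[2] → 0x3E007  P=1,RW=1,US=1,PS=0
  → PA=0x3E3FA  (2 entries read)
#1 VA=0x200F7E3 (r,user):
  L0 @0x36[16] → 0x42007  P=1,RW=1,US=1,PS=0
  L1 @0x42[15] → 0x44007  P=1,RW=1,US=1,PS=0
  → PA=0x447E3  (2 entries read)
#2 VA=0x100297C (w,user):
  L0 @0x36[8] → 0x48007  P=1,RW=1,US=1,PS=0
  L1 @0x48[2] → 0x49007  P=1,RW=1,US=1,PS=0
  → PA=0x4997C  (2 entries read)
#3 VA=0x41DBF3 (r,kernel):
  L0 @0x36[2] → 0x4A007  P=1,RW=1,US=1,PS=0
  L1 @0x4A[29] → 0x45006  P=0,RW=1,US=1,PS=0
  ✗ PAGE_NOT_PRESENT  [2 reads]
#4 VA=0x60E9B5 (r,kernel):
  L0 @0x36[3] → 0x4E007  P=1,RW=1,US=1,PS=0
  L1 @0x4E[14] → 0x69000  P=0,RW=0,US=0,PS=0
  ✗ PAGE_NOT_PRESENT  [2 reads]
#5 VA=0x3A00031 (r,kernel):
  L0 @0x36[29] → 0x2A006  P=0,RW=1,US=1,PS=0
  ✗ PAGE_NOT_PRESENT  [1 reads]
#6 VA=0x3C0DDFE (r,user):
  L0 @0x36[30] → 0x50007  P=1,RW=1,US=1,PS=0
  L1 @0x50[13] → 0x53007  P=1,RW=1,US=1,PS=0
  → PA=0x53DFE  (2 entries read)
#7 VA=0x280D483 (r,kernel):
  L0 @0x36[20] → 0x57007  P=1,RW=1,US=1,PS=0
  L1 @0x57[13] → 0x59007  P=1,RW=1,US=1,PS=0
  → PA=0x59483  (2 entries read)

Access #7 PA: 0x59483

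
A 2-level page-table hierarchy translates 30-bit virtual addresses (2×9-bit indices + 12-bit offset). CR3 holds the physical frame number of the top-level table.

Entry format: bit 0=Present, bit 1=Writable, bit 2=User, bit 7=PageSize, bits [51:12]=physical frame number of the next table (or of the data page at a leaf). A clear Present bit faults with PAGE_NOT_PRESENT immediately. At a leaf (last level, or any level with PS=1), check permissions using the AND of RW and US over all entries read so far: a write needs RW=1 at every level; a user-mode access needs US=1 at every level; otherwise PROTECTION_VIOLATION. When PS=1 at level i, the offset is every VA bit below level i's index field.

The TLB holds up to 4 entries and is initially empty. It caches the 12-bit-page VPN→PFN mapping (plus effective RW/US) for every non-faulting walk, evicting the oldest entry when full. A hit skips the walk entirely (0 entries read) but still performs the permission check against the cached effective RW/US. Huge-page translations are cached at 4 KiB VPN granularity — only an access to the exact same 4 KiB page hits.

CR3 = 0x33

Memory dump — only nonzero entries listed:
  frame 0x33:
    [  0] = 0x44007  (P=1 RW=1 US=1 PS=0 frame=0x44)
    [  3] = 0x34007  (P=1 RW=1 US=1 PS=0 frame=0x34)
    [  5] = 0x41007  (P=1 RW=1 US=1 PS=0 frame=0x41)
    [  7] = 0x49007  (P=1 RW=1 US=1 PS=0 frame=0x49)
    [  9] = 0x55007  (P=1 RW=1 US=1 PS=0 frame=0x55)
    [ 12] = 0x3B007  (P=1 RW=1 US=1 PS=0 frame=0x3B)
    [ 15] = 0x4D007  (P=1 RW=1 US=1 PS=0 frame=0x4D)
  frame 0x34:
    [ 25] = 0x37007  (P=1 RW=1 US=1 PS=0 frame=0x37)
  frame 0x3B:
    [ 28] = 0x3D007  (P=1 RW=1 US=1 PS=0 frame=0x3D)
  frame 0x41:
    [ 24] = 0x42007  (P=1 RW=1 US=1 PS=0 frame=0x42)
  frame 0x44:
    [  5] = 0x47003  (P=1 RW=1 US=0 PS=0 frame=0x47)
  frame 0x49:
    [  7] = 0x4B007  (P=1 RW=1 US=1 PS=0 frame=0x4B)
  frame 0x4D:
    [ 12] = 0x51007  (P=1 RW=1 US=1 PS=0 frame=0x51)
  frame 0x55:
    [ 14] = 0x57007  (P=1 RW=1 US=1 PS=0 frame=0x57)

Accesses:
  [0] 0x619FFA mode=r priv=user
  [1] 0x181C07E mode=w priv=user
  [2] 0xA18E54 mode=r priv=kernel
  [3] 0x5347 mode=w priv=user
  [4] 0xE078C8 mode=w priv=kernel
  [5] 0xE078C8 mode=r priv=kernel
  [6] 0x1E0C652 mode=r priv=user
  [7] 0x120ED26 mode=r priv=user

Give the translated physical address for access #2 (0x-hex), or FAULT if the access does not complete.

Per-access translation:
#0 VA=0x619FFA (r,user):
  [0] read 0x33 idx=3: raw=0x34007 flags P=1 W=1 U=1 S=0
  [1] read 0x34 idx=25: raw=0x37007 flags P=1 W=1 U=1 S=0
  ⇒ phys 0x37FFA  [2 reads]
#1 VA=0x181C07E (w,user):
  [0] read 0x33 idx=12: raw=0x3B007 flags P=1 W=1 U=1 S=0
  [1] read 0x3B idx=28: raw=0x3D007 flags P=1 W=1 U=1 S=0
  ⇒ phys 0x3D07E  [2 reads]
#2 VA=0xA18E54 (r,kernel):
  [0] read 0x33 idx=5: raw=0x41007 flags P=1 W=1 U=1 S=0
  [1] read 0x41 idx=24: raw=0x42007 flags P=1 W=1 U=1 S=0
  ⇒ phys 0x42E54  [2 reads]
#3 VA=0x5347 (w,user):
  [0] read 0x33 idx=0: raw=0x44007 flags P=1 W=1 U=1 S=0
  [1] read 0x44 idx=5: raw=0x47003 flags P=1 W=1 U=0 S=0
  ✗ PROTECTION_VIOLATION  [2 reads]
#4 VA=0xE078C8 (w,kernel):
  [0] read 0x33 idx=7: raw=0x49007 flags P=1 W=1 U=1 S=0
  [1] read 0x49 idx=7: raw=0x4B007 flags P=1 W=1 U=1 S=0
  ⇒ phys 0x4B8C8  [2 reads]
#5 VA=0xE078C8 (r,kernel):
  TLB hit vpn=0xE07 → PA=0x4B8C8
#6 VA=0x1E0C652 (r,user):
  [0] read 0x33 idx=15: raw=0x4D007 flags P=1 W=1 U=1 S=0
  [1] read 0x4D idx=12: raw=0x51007 flags P=1 W=1 U=1 S=0
  ⇒ phys 0x51652  [2 reads]
#7 VA=0x120ED26 (r,user):
  [0] read 0x33 idx=9: raw=0x55007 flags P=1 W=1 U=1 S=0
  [1] read 0x55 idx=14: raw=0x57007 flags P=1 W=1 U=1 S=0
  ⇒ phys 0x57D26  [2 reads]

Access #2 PA: 0x42E54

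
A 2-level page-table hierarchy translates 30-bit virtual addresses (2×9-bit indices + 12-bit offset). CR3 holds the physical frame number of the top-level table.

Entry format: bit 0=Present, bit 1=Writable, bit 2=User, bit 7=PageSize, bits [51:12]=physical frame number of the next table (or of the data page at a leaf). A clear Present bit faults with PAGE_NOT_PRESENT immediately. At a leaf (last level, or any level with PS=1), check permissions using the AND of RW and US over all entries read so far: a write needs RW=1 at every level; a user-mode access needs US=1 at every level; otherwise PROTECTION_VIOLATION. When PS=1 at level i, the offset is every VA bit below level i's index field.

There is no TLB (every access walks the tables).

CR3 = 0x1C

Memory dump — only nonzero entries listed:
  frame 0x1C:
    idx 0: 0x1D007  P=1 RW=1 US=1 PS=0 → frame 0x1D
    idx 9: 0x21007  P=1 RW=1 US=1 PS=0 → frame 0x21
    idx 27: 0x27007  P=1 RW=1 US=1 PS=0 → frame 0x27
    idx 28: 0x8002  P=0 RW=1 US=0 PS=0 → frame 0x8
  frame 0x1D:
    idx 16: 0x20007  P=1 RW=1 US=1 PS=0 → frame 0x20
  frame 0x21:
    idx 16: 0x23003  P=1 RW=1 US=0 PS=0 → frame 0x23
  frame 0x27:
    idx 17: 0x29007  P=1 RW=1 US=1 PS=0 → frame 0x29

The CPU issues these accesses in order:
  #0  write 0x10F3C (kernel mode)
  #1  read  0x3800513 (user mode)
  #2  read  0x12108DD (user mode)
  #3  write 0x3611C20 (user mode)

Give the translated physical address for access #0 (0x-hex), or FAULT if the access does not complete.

Trace:
#0 VA=0x10F3C (w,kernel):
  L0: frame=0x1C idx=0 entry=0x1D007 [P=1 RW=1 US=1 PS=0]
  L1: frame=0x1D idx=16 entry=0x20007 [P=1 RW=1 US=1 PS=0]
  ⇒ phys 0x20F3C  [2 reads]
#1 VA=0x3800513 (r,user):
  L0: frame=0x1C idx=28 entry=0x8002 [P=0 RW=1 US=0 PS=0]
  ⇒ fault: PAGE_NOT_PRESENT  — 1 lookups
#2 VA=0x12108DD (r,user):
  L0: frame=0x1C idx=9 entry=0x21007 [P=1 RW=1 US=1 PS=0]
  L1: frame=0x21 idx=16 entry=0x23003 [P=1 RW=1 US=0 PS=0]
  ⇒ fault: PROTECTION_VIOLATION  — 2 lookups
#3 VA=0x3611C20 (w,user):
  L0: frame=0x1C idx=27 entry=0x27007 [P=1 RW=1 US=1 PS=0]
  L1: frame=0x27 idx=17 entry=0x29007 [P=1 RW=1 US=1 PS=0]
  ⇒ phys 0x29C20  [2 reads]

Access #0 PA: 0x20F3C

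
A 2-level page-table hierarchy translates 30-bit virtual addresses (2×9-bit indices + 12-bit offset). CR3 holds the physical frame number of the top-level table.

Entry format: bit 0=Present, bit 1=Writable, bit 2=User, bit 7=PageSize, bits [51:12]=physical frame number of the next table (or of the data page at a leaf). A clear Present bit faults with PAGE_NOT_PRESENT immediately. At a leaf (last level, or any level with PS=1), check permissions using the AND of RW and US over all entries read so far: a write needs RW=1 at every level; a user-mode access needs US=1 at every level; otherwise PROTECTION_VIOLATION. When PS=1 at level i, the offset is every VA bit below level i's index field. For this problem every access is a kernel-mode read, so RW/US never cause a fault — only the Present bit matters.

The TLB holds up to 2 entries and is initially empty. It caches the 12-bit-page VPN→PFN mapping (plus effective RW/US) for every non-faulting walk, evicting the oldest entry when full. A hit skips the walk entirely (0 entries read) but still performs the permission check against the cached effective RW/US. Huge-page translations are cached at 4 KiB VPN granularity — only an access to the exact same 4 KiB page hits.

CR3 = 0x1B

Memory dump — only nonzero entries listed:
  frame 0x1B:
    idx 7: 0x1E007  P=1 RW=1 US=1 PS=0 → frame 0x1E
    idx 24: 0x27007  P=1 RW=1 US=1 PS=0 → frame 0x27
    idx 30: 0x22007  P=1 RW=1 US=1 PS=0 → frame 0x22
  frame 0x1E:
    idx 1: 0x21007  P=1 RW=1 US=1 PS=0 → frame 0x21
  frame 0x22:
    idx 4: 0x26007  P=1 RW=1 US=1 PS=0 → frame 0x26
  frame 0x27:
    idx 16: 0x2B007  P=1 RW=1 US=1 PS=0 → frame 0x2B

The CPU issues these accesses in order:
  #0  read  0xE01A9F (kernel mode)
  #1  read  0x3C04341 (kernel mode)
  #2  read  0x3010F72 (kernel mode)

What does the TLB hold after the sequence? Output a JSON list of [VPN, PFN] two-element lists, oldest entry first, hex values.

Per-access translation:
#0 VA=0xE01A9F (r,kernel):
  [0] read 0x1B idx=7: raw=0x1E007 flags P=1 W=1 U=1 S=0
  [1] read 0x1E idx=1: raw=0x21007 flags P=1 W=1 U=1 S=0
  → PA=0x21A9F  (2 entries read)
#1 VA=0x3C04341 (r,kernel):
  [0] read 0x1B idx=30: raw=0x22007 flags P=1 W=1 U=1 S=0
  [1] read 0x22 idx=4: raw=0x26007 flags P=1 W=1 U=1 S=0
  → PA=0x26341  (2 entries read)
#2 VA=0x3010F72 (r,kernel):
  [0] read 0x1B idx=24: raw=0x27007 flags P=1 W=1 U=1 S=0
  [1] read 0x27 idx=16: raw=0x2B007 flags P=1 W=1 U=1 S=0
  → PA=0x2BF72  (2 entries read)

TLB: [["0x3C04", "0x26"], ["0x3010", "0x2B"]]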